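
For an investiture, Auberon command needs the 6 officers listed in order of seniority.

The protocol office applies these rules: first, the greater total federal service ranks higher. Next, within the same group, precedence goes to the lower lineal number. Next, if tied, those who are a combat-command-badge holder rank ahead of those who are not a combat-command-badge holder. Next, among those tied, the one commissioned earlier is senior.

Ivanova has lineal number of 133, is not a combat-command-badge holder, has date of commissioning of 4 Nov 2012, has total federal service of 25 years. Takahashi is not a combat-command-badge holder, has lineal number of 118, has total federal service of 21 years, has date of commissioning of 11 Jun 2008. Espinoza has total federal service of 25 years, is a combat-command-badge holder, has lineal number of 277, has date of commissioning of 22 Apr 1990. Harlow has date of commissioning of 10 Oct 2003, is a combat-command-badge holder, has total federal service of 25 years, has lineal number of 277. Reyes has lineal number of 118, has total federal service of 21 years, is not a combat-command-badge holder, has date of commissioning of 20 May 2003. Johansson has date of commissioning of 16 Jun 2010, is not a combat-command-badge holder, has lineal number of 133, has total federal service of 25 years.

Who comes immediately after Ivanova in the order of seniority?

Espinoza

By total federal service (higher first): Johansson, Ivanova, Espinoza and Harlow (each 25 years); then Reyes and Takahashi (both 21 years).
Among Johansson, Ivanova, Espinoza and Harlow, by lineal number (lower first): Johansson and Ivanova (133) before Espinoza and Harlow (277).
Johansson and Ivanova are each not a combat-command-badge holder, so the next rule applies.
Among Johansson and Ivanova, by date of commissioning (earlier first): Johansson (16 Jun 2010) before Ivanova (4 Nov 2012).
Espinoza and Harlow are each a combat-command-badge holder, so the next rule applies.
Among Espinoza and Harlow, by date of commissioning (earlier first): Espinoza (22 Apr 1990) before Harlow (10 Oct 2003).
Reyes and Takahashi both have lineal number 118, so the next rule applies.
Reyes and Takahashi are each not a combat-command-badge holder, so the next rule applies.
Among Reyes and Takahashi, by date of commissioning (earlier first): Reyes (20 May 2003) before Takahashi (11 Jun 2008).
Order: Johansson, Ivanova, Espinoza, Harlow, Reyes, Takahashi.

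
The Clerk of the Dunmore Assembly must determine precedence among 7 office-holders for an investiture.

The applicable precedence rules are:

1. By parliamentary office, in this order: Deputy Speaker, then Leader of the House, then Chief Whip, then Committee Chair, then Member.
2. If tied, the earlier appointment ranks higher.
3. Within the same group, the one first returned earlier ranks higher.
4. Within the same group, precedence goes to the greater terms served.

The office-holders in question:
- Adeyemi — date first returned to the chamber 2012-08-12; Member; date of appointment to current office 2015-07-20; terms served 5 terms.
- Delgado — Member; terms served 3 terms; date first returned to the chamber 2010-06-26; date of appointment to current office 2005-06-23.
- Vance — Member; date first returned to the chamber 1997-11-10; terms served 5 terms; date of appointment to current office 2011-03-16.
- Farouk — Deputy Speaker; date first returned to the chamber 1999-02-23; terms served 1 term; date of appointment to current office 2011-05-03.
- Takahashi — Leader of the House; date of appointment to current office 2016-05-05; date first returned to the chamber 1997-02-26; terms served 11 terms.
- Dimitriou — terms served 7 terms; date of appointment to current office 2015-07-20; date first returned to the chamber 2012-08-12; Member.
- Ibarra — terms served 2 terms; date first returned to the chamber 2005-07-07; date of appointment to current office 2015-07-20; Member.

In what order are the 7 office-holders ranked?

By parliamentary office: Farouk (Deputy Speaker); then Takahashi (Leader of the House); then Delgado, Vance, Ibarra, Dimitriou and Adeyemi (Member).
Among Delgado, Vance, Ibarra, Dimitriou and Adeyemi, by date of appointment to current office (earlier first): Delgado (2005-06-23) before Vance (2011-03-16) before Ibarra, Dimitriou and Adeyemi (2015-07-20).
Among Ibarra, Dimitriou and Adeyemi, by date first returned to the chamber (earlier first): Ibarra (2005-07-07) before Dimitriou and Adeyemi (2012-08-12).
Among Dimitriou and Adeyemi, by terms served (higher first): Dimitriou (7 terms) before Adeyemi (5 terms).
Full order: Farouk, Takahashi, Delgado, Vance, Ibarra, Dimitriou, Adeyemi.

Farouk, Takahashi, Delgado, Vance, Ibarra, Dimitriou, Adeyemi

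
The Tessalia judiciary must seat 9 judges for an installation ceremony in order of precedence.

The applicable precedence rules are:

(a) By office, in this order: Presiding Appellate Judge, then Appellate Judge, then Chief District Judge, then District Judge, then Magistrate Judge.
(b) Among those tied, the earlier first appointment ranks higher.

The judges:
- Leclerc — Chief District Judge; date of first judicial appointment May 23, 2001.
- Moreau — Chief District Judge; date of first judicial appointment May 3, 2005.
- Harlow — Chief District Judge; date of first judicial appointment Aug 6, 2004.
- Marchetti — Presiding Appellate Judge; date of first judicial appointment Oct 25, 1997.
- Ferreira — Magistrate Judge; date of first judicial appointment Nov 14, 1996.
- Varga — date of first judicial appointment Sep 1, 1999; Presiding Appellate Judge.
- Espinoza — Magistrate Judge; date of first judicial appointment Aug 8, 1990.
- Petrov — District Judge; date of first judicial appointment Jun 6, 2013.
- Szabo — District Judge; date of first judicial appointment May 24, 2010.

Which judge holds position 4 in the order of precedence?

Harlow

By office: Marchetti and Varga (Presiding Appellate Judge); then Leclerc, Harlow and Moreau (Chief District Judge); then Szabo and Petrov (District Judge); then Espinoza and Ferreira (Magistrate Judge).
Among Marchetti and Varga, by date of first judicial appointment (earlier first): Marchetti (Oct 25, 1997) before Varga (Sep 1, 1999).
Among Leclerc, Harlow and Moreau, by date of first judicial appointment (earlier first): Leclerc (May 23, 2001) before Harlow (Aug 6, 2004) before Moreau (May 3, 2005).
Among Szabo and Petrov, by date of first judicial appointment (earlier first): Szabo (May 24, 2010) before Petrov (Jun 6, 2013).
Among Espinoza and Ferreira, by date of first judicial appointment (earlier first): Espinoza (Aug 8, 1990) before Ferreira (Nov 14, 1996).
Order: Marchetti, Varga, Leclerc, Harlow, Moreau, Szabo, Petrov, Espinoza, Ferreira.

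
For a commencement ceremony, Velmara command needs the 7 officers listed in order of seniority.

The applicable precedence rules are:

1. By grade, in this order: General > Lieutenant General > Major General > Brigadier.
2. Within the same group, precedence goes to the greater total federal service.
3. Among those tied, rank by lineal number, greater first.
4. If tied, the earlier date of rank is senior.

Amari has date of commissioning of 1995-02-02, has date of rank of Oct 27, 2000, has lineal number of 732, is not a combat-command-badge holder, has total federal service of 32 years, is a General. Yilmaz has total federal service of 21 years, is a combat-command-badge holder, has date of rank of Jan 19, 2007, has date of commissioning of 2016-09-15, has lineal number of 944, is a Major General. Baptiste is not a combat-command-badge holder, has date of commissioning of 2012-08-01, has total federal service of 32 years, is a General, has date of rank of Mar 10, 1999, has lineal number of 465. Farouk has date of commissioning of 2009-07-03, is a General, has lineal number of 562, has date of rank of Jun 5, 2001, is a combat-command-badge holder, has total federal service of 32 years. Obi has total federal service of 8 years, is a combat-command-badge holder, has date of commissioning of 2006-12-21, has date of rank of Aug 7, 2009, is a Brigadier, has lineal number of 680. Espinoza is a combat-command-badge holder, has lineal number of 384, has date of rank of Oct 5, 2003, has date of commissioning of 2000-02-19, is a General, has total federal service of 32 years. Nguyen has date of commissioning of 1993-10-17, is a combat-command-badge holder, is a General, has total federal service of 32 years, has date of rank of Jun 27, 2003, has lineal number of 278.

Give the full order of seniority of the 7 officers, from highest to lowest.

By grade: Amari, Farouk, Baptiste, Espinoza and Nguyen (General); then Yilmaz (Major General); then Obi (Brigadier).
Amari, Farouk, Baptiste, Espinoza and Nguyen all have total federal service 32 years, so the next rule applies.
Among Amari, Farouk, Baptiste, Espinoza and Nguyen, by lineal number (higher first): Amari (732) before Farouk (562) before Baptiste (465) before Espinoza (384) before Nguyen (278).
Full order: Amari, Farouk, Baptiste, Espinoza, Nguyen, Yilmaz, Obi.

Amari, Farouk, Baptiste, Espinoza, Nguyen, Yilmaz, Obi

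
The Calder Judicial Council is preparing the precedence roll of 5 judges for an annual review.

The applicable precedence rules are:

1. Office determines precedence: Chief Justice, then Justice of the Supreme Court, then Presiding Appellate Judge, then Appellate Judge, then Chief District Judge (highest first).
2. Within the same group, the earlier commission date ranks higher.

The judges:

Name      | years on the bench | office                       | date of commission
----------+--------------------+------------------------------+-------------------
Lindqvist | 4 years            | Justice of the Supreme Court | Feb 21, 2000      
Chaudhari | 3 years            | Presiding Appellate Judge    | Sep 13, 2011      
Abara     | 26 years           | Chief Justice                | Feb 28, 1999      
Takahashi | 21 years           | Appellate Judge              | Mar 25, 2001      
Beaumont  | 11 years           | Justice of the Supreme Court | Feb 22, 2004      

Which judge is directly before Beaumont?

Lindqvist

By office: Abara (Chief Justice); then Lindqvist and Beaumont (Justice of the Supreme Court); then Chaudhari (Presiding Appellate Judge); then Takahashi (Appellate Judge).
Among Lindqvist and Beaumont, by date of commission (earlier first): Lindqvist (Feb 21, 2000) before Beaumont (Feb 22, 2004).
Order: Abara, Lindqvist, Beaumont, Chaudhari, Takahashi.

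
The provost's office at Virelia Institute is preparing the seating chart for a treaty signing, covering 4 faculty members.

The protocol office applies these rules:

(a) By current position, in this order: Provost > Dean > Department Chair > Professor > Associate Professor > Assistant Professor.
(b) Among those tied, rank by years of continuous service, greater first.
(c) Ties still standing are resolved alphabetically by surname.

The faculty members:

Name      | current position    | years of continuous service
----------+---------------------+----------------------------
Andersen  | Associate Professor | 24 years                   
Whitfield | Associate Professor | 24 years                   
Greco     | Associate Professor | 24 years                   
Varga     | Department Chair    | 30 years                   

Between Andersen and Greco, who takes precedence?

Andersen

By current position: Varga (Department Chair); then Andersen, Greco and Whitfield (Associate Professor).
Andersen, Greco and Whitfield all have years of continuous service 24 years, so the next rule applies.
Among Andersen, Greco and Whitfield, alphabetically by surname: Andersen before Greco before Whitfield.
So Andersen takes precedence.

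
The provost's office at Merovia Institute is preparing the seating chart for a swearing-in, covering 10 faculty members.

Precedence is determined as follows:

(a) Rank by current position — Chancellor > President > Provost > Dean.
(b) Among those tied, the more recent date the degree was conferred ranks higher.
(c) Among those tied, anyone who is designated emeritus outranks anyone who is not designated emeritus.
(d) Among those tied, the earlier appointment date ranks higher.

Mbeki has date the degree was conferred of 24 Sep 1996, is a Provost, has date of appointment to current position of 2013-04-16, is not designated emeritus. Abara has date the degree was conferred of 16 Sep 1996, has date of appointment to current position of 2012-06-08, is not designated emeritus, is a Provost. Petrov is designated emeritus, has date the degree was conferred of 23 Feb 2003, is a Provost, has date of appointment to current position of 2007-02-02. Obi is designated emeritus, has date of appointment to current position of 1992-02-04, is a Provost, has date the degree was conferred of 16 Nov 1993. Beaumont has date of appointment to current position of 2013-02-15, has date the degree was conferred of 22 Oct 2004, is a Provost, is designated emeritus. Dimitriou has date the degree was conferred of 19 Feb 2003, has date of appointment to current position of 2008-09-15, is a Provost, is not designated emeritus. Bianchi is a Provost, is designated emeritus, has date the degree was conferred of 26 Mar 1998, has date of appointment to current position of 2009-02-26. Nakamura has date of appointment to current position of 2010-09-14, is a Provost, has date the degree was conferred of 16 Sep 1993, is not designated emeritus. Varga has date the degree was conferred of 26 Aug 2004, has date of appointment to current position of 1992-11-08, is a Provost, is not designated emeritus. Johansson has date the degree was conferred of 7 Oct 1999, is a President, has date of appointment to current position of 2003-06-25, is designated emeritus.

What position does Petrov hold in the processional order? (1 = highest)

4

By current position: Johansson (President); then Beaumont, Varga, Petrov, Dimitriou, Bianchi, Mbeki, Abara, Obi and Nakamura (Provost).
Among Beaumont, Varga, Petrov, Dimitriou, Bianchi, Mbeki, Abara, Obi and Nakamura, by date the degree was conferred (later first): Beaumont (22 Oct 2004) before Varga (26 Aug 2004) before Petrov (23 Feb 2003) before Dimitriou (19 Feb 2003) before Bianchi (26 Mar 1998) before Mbeki (24 Sep 1996) before Abara (16 Sep 1996) before Obi (16 Nov 1993) before Nakamura (16 Sep 1993).
Order: Johansson, Beaumont, Varga, Petrov, Dimitriou, Bianchi, Mbeki, Abara, Obi, Nakamura. So position 4.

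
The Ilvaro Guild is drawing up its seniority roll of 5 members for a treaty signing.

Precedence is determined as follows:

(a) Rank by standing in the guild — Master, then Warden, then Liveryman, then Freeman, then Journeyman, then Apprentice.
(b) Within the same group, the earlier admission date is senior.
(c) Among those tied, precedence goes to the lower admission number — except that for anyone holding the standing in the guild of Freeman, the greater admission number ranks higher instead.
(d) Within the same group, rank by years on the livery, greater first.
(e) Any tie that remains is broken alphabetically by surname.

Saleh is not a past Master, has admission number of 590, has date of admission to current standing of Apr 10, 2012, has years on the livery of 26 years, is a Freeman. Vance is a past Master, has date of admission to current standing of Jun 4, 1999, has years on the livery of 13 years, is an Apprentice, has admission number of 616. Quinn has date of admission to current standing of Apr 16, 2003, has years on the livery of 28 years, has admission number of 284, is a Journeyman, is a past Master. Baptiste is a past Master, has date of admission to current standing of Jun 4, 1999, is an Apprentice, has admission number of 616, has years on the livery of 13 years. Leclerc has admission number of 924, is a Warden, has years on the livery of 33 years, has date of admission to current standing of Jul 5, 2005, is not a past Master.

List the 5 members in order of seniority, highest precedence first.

Leclerc, Saleh, Quinn, Baptiste, Vance

By standing in the guild: Leclerc (Warden); then Saleh (Freeman); then Quinn (Journeyman); then Baptiste and Vance (Apprentice).
Baptiste and Vance both have date of admission to current standing Jun 4, 1999, so the next rule applies.
Baptiste and Vance both have admission number 616, so the next rule applies.
Baptiste and Vance both have years on the livery 13 years, so the next rule applies.
Among Baptiste and Vance, alphabetically by surname: Baptiste before Vance.
Full order: Leclerc, Saleh, Quinn, Baptiste, Vance.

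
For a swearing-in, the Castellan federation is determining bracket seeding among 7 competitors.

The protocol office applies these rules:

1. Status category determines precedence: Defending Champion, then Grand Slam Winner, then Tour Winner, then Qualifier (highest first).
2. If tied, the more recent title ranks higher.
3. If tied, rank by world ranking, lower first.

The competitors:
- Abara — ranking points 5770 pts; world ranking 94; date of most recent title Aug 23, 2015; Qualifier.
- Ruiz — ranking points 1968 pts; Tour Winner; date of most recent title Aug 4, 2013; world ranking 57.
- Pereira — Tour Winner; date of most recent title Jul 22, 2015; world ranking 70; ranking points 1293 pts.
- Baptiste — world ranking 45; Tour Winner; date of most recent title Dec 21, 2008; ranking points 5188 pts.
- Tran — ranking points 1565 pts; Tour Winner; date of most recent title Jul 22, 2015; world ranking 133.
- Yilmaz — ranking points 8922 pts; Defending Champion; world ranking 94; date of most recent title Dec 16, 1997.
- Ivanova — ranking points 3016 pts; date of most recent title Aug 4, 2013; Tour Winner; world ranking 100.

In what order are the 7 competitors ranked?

Yilmaz, Pereira, Tran, Ruiz, Ivanova, Baptiste, Abara

By status category: Yilmaz (Defending Champion); then Pereira, Tran, Ruiz, Ivanova and Baptiste (Tour Winner); then Abara (Qualifier).
Among Pereira, Tran, Ruiz, Ivanova and Baptiste, by date of most recent title (later first): Pereira and Tran (Jul 22, 2015) before Ruiz and Ivanova (Aug 4, 2013) before Baptiste (Dec 21, 2008).
Among Pereira and Tran, by world ranking (lower first): Pereira (70) before Tran (133).
Among Ruiz and Ivanova, by world ranking (lower first): Ruiz (57) before Ivanova (100).
Full order: Yilmaz, Pereira, Tran, Ruiz, Ivanova, Baptiste, Abara.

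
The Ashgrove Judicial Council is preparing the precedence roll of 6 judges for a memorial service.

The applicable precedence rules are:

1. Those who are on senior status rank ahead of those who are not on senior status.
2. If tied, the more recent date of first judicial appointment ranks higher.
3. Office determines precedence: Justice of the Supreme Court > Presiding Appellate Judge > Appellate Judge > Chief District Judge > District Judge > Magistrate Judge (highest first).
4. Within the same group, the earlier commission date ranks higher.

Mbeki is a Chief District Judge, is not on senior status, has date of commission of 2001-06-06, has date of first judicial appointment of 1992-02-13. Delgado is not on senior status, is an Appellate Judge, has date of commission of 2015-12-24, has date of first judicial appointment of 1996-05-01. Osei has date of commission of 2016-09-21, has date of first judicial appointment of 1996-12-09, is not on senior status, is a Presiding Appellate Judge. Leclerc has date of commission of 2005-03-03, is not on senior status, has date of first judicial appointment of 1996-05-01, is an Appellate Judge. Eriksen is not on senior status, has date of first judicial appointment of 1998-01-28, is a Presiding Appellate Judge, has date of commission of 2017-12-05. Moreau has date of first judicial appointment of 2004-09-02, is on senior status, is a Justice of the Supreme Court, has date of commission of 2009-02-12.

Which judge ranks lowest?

Mbeki

By the first rule: Moreau (on senior status); then Eriksen, Osei, Leclerc, Delgado and Mbeki (each not on senior status).
Among Eriksen, Osei, Leclerc, Delgado and Mbeki, by date of first judicial appointment (later first): Eriksen (1998-01-28) before Osei (1996-12-09) before Leclerc and Delgado (1996-05-01) before Mbeki (1992-02-13).
Leclerc and Delgado are each Appellate Judge, so the next rule applies.
Among Leclerc and Delgado, by date of commission (earlier first): Leclerc (2005-03-03) before Delgado (2015-12-24).
Order: Moreau, Eriksen, Osei, Leclerc, Delgado, Mbeki.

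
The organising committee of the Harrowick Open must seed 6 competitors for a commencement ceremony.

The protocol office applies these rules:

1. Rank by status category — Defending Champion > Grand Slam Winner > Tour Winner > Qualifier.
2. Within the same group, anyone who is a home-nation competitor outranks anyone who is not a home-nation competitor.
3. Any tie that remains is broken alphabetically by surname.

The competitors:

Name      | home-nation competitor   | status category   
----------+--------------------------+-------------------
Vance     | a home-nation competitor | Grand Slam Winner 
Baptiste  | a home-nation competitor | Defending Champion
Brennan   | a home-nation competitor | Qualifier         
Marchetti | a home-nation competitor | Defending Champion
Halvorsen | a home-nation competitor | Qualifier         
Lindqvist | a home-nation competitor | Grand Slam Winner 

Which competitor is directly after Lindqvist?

By status category: Baptiste and Marchetti (Defending Champion); then Lindqvist and Vance (Grand Slam Winner); then Brennan and Halvorsen (Qualifier).
Baptiste and Marchetti are each a home-nation competitor, so the next rule applies.
Among Baptiste and Marchetti, alphabetically by surname: Baptiste before Marchetti.
Lindqvist and Vance are each a home-nation competitor, so the next rule applies.
Among Lindqvist and Vance, alphabetically by surname: Lindqvist before Vance.
Brennan and Halvorsen are each a home-nation competitor, so the next rule applies.
Among Brennan and Halvorsen, alphabetically by surname: Brennan before Halvorsen.
Order: Baptiste, Marchetti, Lindqvist, Vance, Brennan, Halvorsen.

Vance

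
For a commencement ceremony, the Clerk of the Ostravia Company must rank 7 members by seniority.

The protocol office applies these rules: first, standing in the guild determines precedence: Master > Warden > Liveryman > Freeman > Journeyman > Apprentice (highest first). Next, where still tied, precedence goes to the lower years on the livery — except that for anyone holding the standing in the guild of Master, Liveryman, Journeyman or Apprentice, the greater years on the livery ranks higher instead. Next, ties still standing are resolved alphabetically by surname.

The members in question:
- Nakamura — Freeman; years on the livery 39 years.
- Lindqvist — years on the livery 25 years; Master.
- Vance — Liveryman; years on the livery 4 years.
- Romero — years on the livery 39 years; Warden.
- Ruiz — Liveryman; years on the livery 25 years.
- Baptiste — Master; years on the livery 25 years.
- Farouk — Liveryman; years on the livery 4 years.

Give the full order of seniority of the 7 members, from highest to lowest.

By standing in the guild: Baptiste and Lindqvist (Master); then Romero (Warden); then Ruiz, Farouk and Vance (Liveryman); then Nakamura (Freeman).
Baptiste and Lindqvist both have years on the livery 25 years, so the next rule applies.
Among Baptiste and Lindqvist, alphabetically by surname: Baptiste before Lindqvist.
Among Ruiz, Farouk and Vance, by years on the livery (higher first) (reversed rule for this group): Ruiz (25 years) before Farouk and Vance (4 years).
Among Farouk and Vance, alphabetically by surname: Farouk before Vance.
Full order: Baptiste, Lindqvist, Romero, Ruiz, Farouk, Vance, Nakamura.

Baptiste, Lindqvist, Romero, Ruiz, Farouk, Vance, Nakamura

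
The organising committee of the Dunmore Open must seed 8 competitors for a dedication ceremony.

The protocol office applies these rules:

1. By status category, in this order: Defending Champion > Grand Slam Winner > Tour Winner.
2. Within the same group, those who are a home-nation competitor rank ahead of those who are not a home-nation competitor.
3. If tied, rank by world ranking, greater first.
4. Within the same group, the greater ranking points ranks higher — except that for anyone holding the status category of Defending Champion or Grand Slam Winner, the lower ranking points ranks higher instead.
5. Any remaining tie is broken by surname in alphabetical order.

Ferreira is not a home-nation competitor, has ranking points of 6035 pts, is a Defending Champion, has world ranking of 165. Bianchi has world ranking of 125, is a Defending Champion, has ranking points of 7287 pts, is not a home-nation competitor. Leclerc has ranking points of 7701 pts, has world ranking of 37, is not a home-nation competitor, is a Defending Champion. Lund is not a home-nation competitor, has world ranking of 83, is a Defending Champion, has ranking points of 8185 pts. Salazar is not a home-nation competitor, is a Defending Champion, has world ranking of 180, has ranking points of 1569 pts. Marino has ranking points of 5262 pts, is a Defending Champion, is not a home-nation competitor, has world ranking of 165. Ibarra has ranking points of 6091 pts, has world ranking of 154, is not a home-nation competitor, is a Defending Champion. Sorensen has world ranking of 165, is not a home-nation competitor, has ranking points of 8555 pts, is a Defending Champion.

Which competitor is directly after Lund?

By status category: Salazar, Marino, Ferreira, Sorensen, Ibarra, Bianchi, Lund and Leclerc (Defending Champion).
Salazar, Marino, Ferreira, Sorensen, Ibarra, Bianchi, Lund and Leclerc are each not a home-nation competitor, so the next rule applies.
Among Salazar, Marino, Ferreira, Sorensen, Ibarra, Bianchi, Lund and Leclerc, by world ranking (higher first): Salazar (180) before Marino, Ferreira and Sorensen (165) before Ibarra (154) before Bianchi (125) before Lund (83) before Leclerc (37).
Among Marino, Ferreira and Sorensen, by ranking points (lower first) (reversed rule for this group): Marino (5262 pts) before Ferreira (6035 pts) before Sorensen (8555 pts).
Order: Salazar, Marino, Ferreira, Sorensen, Ibarra, Bianchi, Lund, Leclerc.

Leclerc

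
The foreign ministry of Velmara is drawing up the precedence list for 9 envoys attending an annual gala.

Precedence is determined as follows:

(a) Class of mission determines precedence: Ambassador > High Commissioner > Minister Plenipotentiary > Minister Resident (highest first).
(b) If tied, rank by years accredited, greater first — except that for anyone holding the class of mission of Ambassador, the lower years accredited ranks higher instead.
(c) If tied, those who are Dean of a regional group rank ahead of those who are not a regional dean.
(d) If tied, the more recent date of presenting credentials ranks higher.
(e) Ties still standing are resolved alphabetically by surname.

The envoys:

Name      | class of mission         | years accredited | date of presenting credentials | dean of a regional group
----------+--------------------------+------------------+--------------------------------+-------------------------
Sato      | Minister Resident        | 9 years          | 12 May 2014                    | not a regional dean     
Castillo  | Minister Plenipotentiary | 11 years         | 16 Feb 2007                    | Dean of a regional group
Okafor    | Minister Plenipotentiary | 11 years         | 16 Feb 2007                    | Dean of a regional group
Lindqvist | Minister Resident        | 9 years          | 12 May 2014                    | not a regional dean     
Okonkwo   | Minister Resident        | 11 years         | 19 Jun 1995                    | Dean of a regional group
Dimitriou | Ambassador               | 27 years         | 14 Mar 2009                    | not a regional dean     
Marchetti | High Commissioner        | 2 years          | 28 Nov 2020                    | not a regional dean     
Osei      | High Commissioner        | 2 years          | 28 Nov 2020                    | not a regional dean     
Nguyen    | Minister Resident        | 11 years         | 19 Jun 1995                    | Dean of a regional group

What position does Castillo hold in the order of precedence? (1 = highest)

By class of mission: Dimitriou (Ambassador); then Marchetti and Osei (High Commissioner); then Castillo and Okafor (Minister Plenipotentiary); then Nguyen, Okonkwo, Lindqvist and Sato (Minister Resident).
Marchetti and Osei both have years accredited 2 years, so the next rule applies.
Marchetti and Osei are each not a regional dean, so the next rule applies.
Marchetti and Osei both have date of presenting credentials 28 Nov 2020, so the next rule applies.
Among Marchetti and Osei, alphabetically by surname: Marchetti before Osei.
Castillo and Okafor both have years accredited 11 years, so the next rule applies.
Castillo and Okafor are each Dean of a regional group, so the next rule applies.
Castillo and Okafor both have date of presenting credentials 16 Feb 2007, so the next rule applies.
Among Castillo and Okafor, alphabetically by surname: Castillo before Okafor.
Among Nguyen, Okonkwo, Lindqvist and Sato, by years accredited (higher first): Nguyen and Okonkwo (11 years) before Lindqvist and Sato (9 years).
Nguyen and Okonkwo are each Dean of a regional group, so the next rule applies.
Nguyen and Okonkwo both have date of presenting credentials 19 Jun 1995, so the next rule applies.
Among Nguyen and Okonkwo, alphabetically by surname: Nguyen before Okonkwo.
Lindqvist and Sato are each not a regional dean, so the next rule applies.
Lindqvist and Sato both have date of presenting credentials 12 May 2014, so the next rule applies.
Among Lindqvist and Sato, alphabetically by surname: Lindqvist before Sato.
Order: Dimitriou, Marchetti, Osei, Castillo, Okafor, Nguyen, Okonkwo, Lindqvist, Sato. So position 4.

4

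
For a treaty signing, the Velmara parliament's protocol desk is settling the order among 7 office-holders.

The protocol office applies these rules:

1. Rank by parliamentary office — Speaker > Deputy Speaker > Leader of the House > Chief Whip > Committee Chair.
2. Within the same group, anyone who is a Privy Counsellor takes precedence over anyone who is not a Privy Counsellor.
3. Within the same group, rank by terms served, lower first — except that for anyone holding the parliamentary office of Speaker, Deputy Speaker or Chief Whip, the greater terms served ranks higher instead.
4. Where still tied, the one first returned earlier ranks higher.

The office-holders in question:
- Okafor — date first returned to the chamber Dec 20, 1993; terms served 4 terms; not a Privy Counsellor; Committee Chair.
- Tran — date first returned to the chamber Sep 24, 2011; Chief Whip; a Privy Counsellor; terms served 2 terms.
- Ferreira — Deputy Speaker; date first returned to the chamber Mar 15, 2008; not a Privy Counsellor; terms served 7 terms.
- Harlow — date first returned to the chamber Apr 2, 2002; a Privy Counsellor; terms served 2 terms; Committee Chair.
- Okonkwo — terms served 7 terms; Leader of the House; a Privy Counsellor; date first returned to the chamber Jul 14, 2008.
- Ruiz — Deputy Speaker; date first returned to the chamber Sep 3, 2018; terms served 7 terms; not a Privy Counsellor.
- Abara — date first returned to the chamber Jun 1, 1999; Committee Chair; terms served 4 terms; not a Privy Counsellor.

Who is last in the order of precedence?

By parliamentary office: Ferreira and Ruiz (Deputy Speaker); then Okonkwo (Leader of the House); then Tran (Chief Whip); then Harlow, Okafor and Abara (Committee Chair).
Ferreira and Ruiz are each not a Privy Counsellor, so the next rule applies.
Ferreira and Ruiz both have terms served 7 terms, so the next rule applies.
Among Ferreira and Ruiz, by date first returned to the chamber (earlier first): Ferreira (Mar 15, 2008) before Ruiz (Sep 3, 2018).
Among Harlow, Okafor and Abara, a Privy Counsellor before not a Privy Counsellor: Harlow (a Privy Counsellor) before Okafor and Abara (not a Privy Counsellor).
Okafor and Abara both have terms served 4 terms, so the next rule applies.
Among Okafor and Abara, by date first returned to the chamber (earlier first): Okafor (Dec 20, 1993) before Abara (Jun 1, 1999).
Order: Ferreira, Ruiz, Okonkwo, Tran, Harlow, Okafor, Abara.

Abara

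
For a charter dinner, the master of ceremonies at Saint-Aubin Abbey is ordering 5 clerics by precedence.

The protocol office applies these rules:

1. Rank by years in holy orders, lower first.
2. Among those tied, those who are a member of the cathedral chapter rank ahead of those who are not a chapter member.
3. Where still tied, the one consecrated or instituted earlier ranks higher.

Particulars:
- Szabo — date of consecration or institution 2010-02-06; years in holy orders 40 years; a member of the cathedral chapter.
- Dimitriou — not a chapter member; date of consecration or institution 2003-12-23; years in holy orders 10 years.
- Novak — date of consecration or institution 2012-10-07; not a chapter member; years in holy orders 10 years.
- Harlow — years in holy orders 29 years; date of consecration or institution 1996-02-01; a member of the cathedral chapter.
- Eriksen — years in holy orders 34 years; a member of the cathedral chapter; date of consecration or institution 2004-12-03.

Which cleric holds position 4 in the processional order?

By years in holy orders (lower first): Dimitriou and Novak (both 10 years); then Harlow (29 years); then Eriksen (34 years); then Szabo (40 years).
Dimitriou and Novak are each not a chapter member, so the next rule applies.
Among Dimitriou and Novak, by date of consecration or institution (earlier first): Dimitriou (2003-12-23) before Novak (2012-10-07).
Order: Dimitriou, Novak, Harlow, Eriksen, Szabo.

Eriksen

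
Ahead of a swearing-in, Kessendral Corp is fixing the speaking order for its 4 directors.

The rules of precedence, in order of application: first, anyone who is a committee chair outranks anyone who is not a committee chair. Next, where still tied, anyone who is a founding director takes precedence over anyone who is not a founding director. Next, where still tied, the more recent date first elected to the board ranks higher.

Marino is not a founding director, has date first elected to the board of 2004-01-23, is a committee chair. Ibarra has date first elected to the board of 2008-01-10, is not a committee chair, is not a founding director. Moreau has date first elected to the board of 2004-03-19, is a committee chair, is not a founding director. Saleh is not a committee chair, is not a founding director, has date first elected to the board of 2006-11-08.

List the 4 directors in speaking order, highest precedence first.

Moreau, Marino, Ibarra, Saleh

By the first rule: Moreau and Marino (both a committee chair); then Ibarra and Saleh (both not a committee chair).
Moreau and Marino are each not a founding director, so the next rule applies.
Among Moreau and Marino, by date first elected to the board (later first): Moreau (2004-03-19) before Marino (2004-01-23).
Ibarra and Saleh are each not a founding director, so the next rule applies.
Among Ibarra and Saleh, by date first elected to the board (later first): Ibarra (2008-01-10) before Saleh (2006-11-08).
Full order: Moreau, Marino, Ibarra, Saleh.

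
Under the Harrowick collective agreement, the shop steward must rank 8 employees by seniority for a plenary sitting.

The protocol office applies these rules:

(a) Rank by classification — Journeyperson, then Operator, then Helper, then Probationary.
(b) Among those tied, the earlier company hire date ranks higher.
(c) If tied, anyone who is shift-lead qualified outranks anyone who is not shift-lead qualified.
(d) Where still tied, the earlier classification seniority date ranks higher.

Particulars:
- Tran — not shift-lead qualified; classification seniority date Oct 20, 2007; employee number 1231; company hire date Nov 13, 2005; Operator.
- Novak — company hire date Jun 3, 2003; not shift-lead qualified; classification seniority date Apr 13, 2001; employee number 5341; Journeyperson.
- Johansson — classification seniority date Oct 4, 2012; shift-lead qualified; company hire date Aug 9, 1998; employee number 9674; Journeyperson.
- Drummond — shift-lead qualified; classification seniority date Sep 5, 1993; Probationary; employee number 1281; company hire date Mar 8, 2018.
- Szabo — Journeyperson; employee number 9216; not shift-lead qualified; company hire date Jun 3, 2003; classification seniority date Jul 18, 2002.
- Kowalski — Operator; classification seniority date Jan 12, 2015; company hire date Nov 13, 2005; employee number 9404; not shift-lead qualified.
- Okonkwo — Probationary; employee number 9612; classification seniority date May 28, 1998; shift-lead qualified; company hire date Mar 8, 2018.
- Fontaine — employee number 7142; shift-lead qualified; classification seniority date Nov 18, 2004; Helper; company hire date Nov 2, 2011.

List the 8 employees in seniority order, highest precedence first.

By classification: Johansson, Novak and Szabo (Journeyperson); then Tran and Kowalski (Operator); then Fontaine (Helper); then Drummond and Okonkwo (Probationary).
Among Johansson, Novak and Szabo, by company hire date (earlier first): Johansson (Aug 9, 1998) before Novak and Szabo (Jun 3, 2003).
Novak and Szabo are each not shift-lead qualified, so the next rule applies.
Among Novak and Szabo, by classification seniority date (earlier first): Novak (Apr 13, 2001) before Szabo (Jul 18, 2002).
Tran and Kowalski both have company hire date Nov 13, 2005, so the next rule applies.
Tran and Kowalski are each not shift-lead qualified, so the next rule applies.
Among Tran and Kowalski, by classification seniority date (earlier first): Tran (Oct 20, 2007) before Kowalski (Jan 12, 2015).
Drummond and Okonkwo both have company hire date Mar 8, 2018, so the next rule applies.
Drummond and Okonkwo are each shift-lead qualified, so the next rule applies.
Among Drummond and Okonkwo, by classification seniority date (earlier first): Drummond (Sep 5, 1993) before Okonkwo (May 28, 1998).
Full order: Johansson, Novak, Szabo, Tran, Kowalski, Fontaine, Drummond, Okonkwo.

Johansson, Novak, Szabo, Tran, Kowalski, Fontaine, Drummond, Okonkwo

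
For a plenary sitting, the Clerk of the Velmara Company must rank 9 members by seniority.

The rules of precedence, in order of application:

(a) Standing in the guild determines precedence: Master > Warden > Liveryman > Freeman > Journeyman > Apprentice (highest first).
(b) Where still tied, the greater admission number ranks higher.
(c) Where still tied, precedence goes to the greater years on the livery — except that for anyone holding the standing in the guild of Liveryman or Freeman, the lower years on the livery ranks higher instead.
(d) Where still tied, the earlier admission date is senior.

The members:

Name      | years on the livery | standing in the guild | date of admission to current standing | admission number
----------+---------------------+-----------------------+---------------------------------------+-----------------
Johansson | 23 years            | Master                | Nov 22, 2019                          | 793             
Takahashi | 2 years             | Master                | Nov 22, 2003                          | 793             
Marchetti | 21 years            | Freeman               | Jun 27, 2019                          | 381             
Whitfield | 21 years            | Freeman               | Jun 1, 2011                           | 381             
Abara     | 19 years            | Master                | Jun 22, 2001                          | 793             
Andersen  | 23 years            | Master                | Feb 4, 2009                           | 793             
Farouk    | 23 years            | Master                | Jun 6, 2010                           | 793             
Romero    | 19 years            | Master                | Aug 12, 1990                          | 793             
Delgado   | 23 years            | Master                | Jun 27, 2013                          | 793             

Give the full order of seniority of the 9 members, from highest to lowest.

Andersen, Farouk, Delgado, Johansson, Romero, Abara, Takahashi, Whitfield, Marchetti

By standing in the guild: Andersen, Farouk, Delgado, Johansson, Romero, Abara and Takahashi (Master); then Whitfield and Marchetti (Freeman).
Andersen, Farouk, Delgado, Johansson, Romero, Abara and Takahashi all have admission number 793, so the next rule applies.
Among Andersen, Farouk, Delgado, Johansson, Romero, Abara and Takahashi, by years on the livery (higher first): Andersen, Farouk, Delgado and Johansson (23 years) before Romero and Abara (19 years) before Takahashi (2 years).
Among Andersen, Farouk, Delgado and Johansson, by date of admission to current standing (earlier first): Andersen (Feb 4, 2009) before Farouk (Jun 6, 2010) before Delgado (Jun 27, 2013) before Johansson (Nov 22, 2019).
Among Romero and Abara, by date of admission to current standing (earlier first): Romero (Aug 12, 1990) before Abara (Jun 22, 2001).
Whitfield and Marchetti both have admission number 381, so the next rule applies.
Whitfield and Marchetti both have years on the livery 21 years, so the next rule applies.
Among Whitfield and Marchetti, by date of admission to current standing (earlier first): Whitfield (Jun 1, 2011) before Marchetti (Jun 27, 2019).
Full order: Andersen, Farouk, Delgado, Johansson, Romero, Abara, Takahashi, Whitfield, Marchetti.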